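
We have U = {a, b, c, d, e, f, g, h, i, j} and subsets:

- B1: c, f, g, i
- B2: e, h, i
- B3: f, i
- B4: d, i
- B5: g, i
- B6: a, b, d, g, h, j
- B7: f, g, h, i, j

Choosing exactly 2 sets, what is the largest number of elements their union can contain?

Choosing B1, B6 covers {a, b, c, d, f, g, h, i, j} — 9 elements.
No choice of 2 sets does better; here e is left uncovered.

9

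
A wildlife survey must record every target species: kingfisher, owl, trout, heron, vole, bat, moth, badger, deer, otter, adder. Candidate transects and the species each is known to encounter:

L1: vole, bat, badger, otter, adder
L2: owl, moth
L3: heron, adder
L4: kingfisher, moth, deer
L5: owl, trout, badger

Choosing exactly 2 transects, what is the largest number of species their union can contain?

Choosing L1, L4 covers {kingfisher, vole, bat, moth, badger, deer, otter, adder} — 8 species.
No choice of 2 transects does better; here owl, trout, heron are left uncovered.

8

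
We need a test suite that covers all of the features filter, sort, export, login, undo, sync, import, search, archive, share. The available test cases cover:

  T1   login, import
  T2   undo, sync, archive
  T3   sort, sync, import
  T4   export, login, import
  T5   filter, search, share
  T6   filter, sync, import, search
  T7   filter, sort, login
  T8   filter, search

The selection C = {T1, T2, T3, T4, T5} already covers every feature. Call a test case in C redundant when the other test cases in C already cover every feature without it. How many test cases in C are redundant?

1

Drop T1: the rest still cover every feature — redundant.
Drop T2: undo, archive uncovered — not redundant.
Drop T3: sort uncovered — not redundant.
Drop T4: export uncovered — not redundant.
Drop T5: filter, search, share uncovered — not redundant.
1 redundant: T1.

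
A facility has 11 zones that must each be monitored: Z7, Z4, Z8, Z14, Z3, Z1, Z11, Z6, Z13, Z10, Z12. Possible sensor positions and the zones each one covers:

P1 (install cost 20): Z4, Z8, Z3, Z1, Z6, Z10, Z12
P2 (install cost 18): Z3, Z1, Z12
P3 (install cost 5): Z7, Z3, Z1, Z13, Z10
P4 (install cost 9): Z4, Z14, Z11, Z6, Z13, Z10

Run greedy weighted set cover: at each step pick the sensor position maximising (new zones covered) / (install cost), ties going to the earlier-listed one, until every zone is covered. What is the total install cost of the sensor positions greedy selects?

34

Pick 1: P3 adds 5 new (Z7, Z3, Z1, Z13, Z10) at install cost 5 (ratio 5/5).
Pick 2: P4 adds 4 new (Z4, Z14, Z11, Z6) at install cost 9 (ratio 4/9).
Pick 3: P1 adds 2 new (Z8, Z12) at install cost 20 (ratio 2/20).
Greedy total install cost: 5 + 9 + 20 = 34.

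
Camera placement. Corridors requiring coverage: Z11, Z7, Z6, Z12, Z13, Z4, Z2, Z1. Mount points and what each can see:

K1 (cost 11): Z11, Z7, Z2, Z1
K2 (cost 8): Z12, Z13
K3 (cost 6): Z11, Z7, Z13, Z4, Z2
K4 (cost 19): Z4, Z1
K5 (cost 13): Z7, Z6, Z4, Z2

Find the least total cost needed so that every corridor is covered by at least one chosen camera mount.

K1, K2, K5 cover every corridor at cost 11 + 8 + 13 = 32.
Any cover uses at least 3 camera mounts; among all covering selections none totals below 32.
Greedy by coverage-per-cost would pick K3, K2, K1, K5 for 38 — worse than the optimum 32.

32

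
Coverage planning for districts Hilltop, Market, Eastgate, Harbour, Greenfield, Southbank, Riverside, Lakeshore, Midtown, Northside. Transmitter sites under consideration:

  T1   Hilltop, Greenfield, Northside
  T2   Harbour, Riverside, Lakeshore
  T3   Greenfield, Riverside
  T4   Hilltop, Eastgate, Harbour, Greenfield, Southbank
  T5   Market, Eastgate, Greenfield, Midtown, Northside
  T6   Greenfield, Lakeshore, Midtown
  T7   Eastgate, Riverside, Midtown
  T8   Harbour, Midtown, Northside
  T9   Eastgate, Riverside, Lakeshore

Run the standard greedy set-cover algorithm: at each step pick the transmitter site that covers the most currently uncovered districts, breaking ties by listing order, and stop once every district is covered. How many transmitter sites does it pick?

Pick 1: T4 covers 5 new districts (Hilltop, Eastgate, Harbour, Greenfield, Southbank).
Pick 2: T5 covers 3 new districts (Market, Midtown, Northside).
Pick 3: T2 covers 2 new districts (Riverside, Lakeshore).
Greedy uses 3 transmitter sites.

3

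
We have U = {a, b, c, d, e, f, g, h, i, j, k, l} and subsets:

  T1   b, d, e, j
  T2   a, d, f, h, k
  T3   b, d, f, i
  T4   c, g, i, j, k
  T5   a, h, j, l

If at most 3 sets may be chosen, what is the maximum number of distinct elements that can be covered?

Choosing T1, T2, T4 covers {a, b, c, d, e, f, g, h, i, j, k} — 11 elements.
No choice of 3 sets does better; here l is left uncovered.

11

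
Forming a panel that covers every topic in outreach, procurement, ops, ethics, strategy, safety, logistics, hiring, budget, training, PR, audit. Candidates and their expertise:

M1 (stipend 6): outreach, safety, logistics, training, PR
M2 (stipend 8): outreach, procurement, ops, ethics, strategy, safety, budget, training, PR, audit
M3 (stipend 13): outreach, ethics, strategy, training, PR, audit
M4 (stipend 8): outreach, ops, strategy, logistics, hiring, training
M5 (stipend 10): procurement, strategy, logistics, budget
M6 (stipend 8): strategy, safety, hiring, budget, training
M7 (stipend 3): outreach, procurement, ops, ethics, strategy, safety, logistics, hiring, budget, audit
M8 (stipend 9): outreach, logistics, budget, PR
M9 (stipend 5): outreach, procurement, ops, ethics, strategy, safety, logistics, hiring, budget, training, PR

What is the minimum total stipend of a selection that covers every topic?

8

M7, M9 cover every topic at stipend 3 + 5 = 8.
Any cover uses at least 2 members; among all covering selections none totals below 8.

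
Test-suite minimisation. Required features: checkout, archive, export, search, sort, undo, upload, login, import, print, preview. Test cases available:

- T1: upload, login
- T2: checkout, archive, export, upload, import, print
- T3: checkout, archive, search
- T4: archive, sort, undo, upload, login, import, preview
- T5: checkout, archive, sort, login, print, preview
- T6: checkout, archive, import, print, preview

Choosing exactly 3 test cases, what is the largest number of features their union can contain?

11

Choosing T2, T3, T4 covers {checkout, archive, export, search, sort, undo, upload, login, import, print, preview} — 11 features.
That is all 11 features.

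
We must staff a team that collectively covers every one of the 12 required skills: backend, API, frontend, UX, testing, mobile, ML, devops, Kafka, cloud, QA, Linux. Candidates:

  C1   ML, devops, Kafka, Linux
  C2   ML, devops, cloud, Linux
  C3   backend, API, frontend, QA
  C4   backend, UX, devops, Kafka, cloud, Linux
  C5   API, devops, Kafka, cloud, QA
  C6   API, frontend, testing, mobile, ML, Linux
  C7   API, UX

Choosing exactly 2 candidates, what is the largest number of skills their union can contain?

Choosing C4, C6 covers {backend, API, frontend, UX, testing, mobile, ML, devops, Kafka, cloud, Linux} — 11 skills.
No choice of 2 candidates does better; here QA is left uncovered.

11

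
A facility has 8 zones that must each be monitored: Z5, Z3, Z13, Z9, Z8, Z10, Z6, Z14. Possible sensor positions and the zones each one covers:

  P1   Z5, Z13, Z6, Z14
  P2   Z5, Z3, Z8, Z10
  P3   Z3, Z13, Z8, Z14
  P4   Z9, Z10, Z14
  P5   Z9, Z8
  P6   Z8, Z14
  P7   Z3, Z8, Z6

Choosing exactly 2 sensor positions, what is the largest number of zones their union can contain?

7

Choosing P1, P2 covers {Z5, Z3, Z13, Z8, Z10, Z6, Z14} — 7 zones.
No choice of 2 sensor positions does better; here Z9 is left uncovered.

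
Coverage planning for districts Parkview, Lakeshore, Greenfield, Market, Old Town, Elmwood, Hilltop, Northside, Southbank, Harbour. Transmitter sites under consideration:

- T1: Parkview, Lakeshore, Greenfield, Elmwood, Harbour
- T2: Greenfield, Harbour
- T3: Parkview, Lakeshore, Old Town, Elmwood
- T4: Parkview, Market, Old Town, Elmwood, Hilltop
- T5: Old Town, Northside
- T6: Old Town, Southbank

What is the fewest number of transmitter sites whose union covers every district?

T1, T4, T5, T6 together cover {Parkview, Lakeshore, Greenfield, Market, Old Town, Elmwood, Hilltop, Northside, Southbank, Harbour} — every district.
No 3 of the 6 transmitter sites cover everything (all 20 triples fall short), so 4 is minimum.

4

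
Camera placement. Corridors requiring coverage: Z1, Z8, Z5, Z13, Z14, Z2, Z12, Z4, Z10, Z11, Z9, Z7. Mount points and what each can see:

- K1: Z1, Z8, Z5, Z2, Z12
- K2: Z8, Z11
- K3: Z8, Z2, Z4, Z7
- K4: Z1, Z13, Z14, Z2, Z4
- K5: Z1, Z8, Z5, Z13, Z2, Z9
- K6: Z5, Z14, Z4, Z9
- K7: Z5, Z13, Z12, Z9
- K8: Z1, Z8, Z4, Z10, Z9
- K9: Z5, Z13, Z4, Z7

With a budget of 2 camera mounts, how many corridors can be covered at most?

8

Choosing K1, K4 covers {Z1, Z8, Z5, Z13, Z14, Z2, Z12, Z4} — 8 corridors.
No choice of 2 camera mounts does better; here Z10, Z11, Z9, Z7 are left uncovered.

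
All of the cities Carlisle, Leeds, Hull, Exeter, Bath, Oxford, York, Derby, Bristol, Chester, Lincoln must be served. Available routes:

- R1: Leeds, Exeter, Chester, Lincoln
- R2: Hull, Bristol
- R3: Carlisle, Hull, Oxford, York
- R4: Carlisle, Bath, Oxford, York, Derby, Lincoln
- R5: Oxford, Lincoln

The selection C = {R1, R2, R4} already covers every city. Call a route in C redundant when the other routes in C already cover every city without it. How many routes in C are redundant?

0

Drop R1: Leeds, Exeter, Chester uncovered — not redundant.
Drop R2: Hull, Bristol uncovered — not redundant.
Drop R4: Carlisle, Bath, Oxford, York, … uncovered — not redundant.
None of the routes in C is redundant.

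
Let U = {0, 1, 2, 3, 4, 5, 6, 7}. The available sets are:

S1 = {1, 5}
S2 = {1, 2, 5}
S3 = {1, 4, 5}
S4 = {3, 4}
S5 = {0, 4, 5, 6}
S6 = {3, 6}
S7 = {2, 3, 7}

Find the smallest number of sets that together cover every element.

S1, S5, S7 together cover {0, 1, 2, 3, 4, 5, 6, 7} — every element.
No 2 of the 7 sets cover everything (all 21 pairs fall short), so 3 is minimum.

3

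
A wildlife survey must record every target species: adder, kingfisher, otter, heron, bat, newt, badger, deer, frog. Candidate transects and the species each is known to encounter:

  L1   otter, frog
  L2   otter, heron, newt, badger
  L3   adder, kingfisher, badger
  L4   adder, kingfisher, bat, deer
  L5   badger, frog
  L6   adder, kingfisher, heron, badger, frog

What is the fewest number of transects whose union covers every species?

3

L1, L2, L4 together cover {adder, kingfisher, otter, heron, bat, newt, badger, deer, frog} — every species.
No 2 of the 6 transects cover everything (all 15 pairs fall short), so 3 is minimum.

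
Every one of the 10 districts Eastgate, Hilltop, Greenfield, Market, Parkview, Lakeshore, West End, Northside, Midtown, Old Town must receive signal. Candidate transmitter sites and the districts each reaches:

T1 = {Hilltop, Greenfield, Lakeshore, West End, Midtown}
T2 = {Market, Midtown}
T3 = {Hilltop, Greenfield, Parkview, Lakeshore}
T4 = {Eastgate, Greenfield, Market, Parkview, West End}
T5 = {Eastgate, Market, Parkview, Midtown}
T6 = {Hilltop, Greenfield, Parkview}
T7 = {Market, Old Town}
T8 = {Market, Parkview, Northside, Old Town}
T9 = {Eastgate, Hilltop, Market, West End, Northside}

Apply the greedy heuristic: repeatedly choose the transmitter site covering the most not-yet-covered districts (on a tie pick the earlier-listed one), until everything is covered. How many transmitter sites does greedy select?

Pick 1: T1 covers 5 new districts (Hilltop, Greenfield, Lakeshore, West End, Midtown).
Pick 2: T8 covers 4 new districts (Market, Parkview, Northside, Old Town).
Pick 3: T4 covers 1 new districts (Eastgate).
Greedy uses 3 transmitter sites.

3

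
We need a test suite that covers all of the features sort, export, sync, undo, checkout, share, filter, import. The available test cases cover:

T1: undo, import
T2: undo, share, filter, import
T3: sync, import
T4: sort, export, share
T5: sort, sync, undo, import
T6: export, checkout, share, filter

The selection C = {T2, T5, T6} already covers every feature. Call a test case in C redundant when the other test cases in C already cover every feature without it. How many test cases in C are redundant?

Drop T2: the rest still cover every feature — redundant.
Drop T5: sort, sync uncovered — not redundant.
Drop T6: export, checkout uncovered — not redundant.
1 redundant: T2.

1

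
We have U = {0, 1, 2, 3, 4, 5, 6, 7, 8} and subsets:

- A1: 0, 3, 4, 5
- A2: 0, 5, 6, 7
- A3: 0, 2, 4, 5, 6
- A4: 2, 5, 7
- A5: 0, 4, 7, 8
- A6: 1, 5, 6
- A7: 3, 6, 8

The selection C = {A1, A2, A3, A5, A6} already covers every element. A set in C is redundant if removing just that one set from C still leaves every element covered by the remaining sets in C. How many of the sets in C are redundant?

1

Drop A1: 3 uncovered — not redundant.
Drop A2: the rest still cover every element — redundant.
Drop A3: 2 uncovered — not redundant.
Drop A5: 8 uncovered — not redundant.
Drop A6: 1 uncovered — not redundant.
1 redundant: A2.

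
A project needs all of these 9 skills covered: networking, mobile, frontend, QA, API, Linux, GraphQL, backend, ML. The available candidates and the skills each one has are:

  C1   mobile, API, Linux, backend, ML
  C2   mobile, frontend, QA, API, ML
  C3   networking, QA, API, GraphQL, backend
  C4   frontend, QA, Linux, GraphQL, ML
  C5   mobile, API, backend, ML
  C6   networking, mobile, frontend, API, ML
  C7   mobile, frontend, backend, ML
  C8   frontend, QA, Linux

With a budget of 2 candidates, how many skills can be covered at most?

8

Choosing C1, C3 covers {networking, mobile, QA, API, Linux, GraphQL, backend, ML} — 8 skills.
No choice of 2 candidates does better; here frontend is left uncovered.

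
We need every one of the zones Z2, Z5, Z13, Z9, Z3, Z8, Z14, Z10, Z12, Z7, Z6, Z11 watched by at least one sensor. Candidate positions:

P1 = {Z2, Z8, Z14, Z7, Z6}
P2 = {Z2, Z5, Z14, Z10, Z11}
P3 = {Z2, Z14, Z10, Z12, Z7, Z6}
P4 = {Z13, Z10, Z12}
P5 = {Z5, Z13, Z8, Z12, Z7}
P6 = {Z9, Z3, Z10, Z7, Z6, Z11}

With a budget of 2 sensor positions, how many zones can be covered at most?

Choosing P5, P6 covers {Z5, Z13, Z9, Z3, Z8, Z10, Z12, Z7, Z6, Z11} — 10 zones.
No choice of 2 sensor positions does better; here Z2, Z14 are left uncovered.

10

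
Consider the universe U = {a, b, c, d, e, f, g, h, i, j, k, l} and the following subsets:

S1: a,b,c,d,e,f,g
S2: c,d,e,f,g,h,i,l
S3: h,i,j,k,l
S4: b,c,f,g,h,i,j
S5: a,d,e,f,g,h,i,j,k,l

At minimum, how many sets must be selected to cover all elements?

S1, S3 together cover {a, b, c, d, e, f, g, h, i, j, k, l} — every element.
No single set contains all 12 elements, so 2 is optimal.

2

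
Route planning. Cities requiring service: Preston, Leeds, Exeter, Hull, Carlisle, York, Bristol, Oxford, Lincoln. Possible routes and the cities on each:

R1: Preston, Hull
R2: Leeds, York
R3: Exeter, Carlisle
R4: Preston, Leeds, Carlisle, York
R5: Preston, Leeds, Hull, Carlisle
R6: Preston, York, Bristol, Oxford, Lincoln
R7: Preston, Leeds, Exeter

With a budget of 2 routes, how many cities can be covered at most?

Choosing R5, R6 covers {Preston, Leeds, Hull, Carlisle, York, Bristol, Oxford, Lincoln} — 8 cities.
No choice of 2 routes does better; here Exeter is left uncovered.

8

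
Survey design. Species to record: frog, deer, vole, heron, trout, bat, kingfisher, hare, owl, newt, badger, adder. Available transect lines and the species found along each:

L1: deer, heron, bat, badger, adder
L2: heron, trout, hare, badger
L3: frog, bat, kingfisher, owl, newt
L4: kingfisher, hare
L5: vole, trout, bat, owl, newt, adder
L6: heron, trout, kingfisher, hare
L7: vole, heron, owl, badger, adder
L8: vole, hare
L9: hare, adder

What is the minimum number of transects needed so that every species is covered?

L1, L2, L3, L5 together cover {frog, deer, vole, heron, trout, bat, kingfisher, hare, owl, newt, badger, adder} — every species.
No 3 of the 9 transects cover everything (all 84 triples fall short), so 4 is minimum.

4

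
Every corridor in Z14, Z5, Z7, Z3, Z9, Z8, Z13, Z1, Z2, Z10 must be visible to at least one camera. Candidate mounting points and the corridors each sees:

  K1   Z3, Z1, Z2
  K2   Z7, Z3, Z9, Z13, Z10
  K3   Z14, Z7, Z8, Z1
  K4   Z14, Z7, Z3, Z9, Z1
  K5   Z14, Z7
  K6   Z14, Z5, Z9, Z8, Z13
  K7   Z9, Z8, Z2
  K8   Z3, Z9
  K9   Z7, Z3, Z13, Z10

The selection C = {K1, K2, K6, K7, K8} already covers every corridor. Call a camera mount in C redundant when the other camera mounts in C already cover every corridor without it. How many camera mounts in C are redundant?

2

Drop K1: Z1 uncovered — not redundant.
Drop K2: Z7, Z10 uncovered — not redundant.
Drop K6: Z14, Z5 uncovered — not redundant.
Drop K7: the rest still cover every corridor — redundant.
Drop K8: the rest still cover every corridor — redundant.
2 redundant: K7, K8.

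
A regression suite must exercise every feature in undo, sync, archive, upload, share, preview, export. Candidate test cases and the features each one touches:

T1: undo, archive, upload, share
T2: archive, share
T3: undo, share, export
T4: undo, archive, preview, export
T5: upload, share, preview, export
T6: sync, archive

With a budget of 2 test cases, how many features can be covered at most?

Choosing T1, T4 covers {undo, archive, upload, share, preview, export} — 6 features.
No choice of 2 test cases does better; here sync is left uncovered.

6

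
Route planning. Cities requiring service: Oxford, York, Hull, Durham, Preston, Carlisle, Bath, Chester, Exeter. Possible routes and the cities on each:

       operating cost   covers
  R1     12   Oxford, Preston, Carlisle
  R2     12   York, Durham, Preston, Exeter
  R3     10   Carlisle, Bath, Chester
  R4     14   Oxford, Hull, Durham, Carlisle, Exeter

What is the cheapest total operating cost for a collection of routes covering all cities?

36

R2, R3, R4 cover every city at operating cost 12 + 10 + 14 = 36.
Any cover uses at least 3 routes; among all covering selections none totals below 36.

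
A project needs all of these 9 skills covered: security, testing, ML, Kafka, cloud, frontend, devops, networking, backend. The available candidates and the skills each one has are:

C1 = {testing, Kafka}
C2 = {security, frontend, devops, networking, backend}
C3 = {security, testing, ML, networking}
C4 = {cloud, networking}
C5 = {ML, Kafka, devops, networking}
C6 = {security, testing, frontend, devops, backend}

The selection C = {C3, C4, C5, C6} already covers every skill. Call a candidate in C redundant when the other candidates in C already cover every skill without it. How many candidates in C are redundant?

1

Drop C3: the rest still cover every skill — redundant.
Drop C4: cloud uncovered — not redundant.
Drop C5: Kafka uncovered — not redundant.
Drop C6: frontend, backend uncovered — not redundant.
1 redundant: C3.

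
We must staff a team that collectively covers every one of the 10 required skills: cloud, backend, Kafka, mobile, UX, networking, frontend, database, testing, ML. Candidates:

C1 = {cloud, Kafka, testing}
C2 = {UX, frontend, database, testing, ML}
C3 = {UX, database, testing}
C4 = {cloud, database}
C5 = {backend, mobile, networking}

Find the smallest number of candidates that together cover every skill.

C1, C2, C5 together cover {cloud, backend, Kafka, mobile, UX, networking, frontend, database, testing, ML} — every skill.
No 2 of the 5 candidates cover everything (all 10 pairs fall short), so 3 is minimum.

3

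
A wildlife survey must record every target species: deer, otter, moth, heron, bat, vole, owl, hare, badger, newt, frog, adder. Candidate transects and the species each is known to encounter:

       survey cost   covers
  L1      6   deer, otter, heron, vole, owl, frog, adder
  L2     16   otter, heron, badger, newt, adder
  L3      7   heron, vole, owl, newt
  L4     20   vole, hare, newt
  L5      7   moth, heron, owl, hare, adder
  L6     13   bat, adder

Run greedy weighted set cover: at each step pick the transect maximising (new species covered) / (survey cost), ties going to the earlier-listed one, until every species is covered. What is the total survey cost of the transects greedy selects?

49

Pick 1: L1 adds 7 new (deer, otter, heron, vole, owl, frog, adder) at survey cost 6 (ratio 7/6).
Pick 2: L5 adds 2 new (moth, hare) at survey cost 7 (ratio 2/7).
Pick 3: L3 adds 1 new (newt) at survey cost 7 (ratio 1/7).
Pick 4: L6 adds 1 new (bat) at survey cost 13 (ratio 1/13).
Pick 5: L2 adds 1 new (badger) at survey cost 16 (ratio 1/16).
Greedy total survey cost: 6 + 7 + 7 + 13 + 16 = 49. (The true optimum is 42, so greedy overshoots here.)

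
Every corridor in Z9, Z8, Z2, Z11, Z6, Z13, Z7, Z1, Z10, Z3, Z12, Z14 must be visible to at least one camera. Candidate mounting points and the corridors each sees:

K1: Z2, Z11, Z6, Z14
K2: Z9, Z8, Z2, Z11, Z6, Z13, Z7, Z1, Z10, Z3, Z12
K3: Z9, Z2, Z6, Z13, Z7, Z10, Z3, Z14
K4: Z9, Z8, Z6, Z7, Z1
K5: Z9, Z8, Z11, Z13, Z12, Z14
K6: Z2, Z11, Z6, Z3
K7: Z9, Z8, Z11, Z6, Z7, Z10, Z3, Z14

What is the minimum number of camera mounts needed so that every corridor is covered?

2

K1, K2 together cover {Z9, Z8, Z2, Z11, Z6, Z13, Z7, Z1, Z10, Z3, Z12, Z14} — every corridor.
No single camera mount contains all 12 corridors, so 2 is optimal.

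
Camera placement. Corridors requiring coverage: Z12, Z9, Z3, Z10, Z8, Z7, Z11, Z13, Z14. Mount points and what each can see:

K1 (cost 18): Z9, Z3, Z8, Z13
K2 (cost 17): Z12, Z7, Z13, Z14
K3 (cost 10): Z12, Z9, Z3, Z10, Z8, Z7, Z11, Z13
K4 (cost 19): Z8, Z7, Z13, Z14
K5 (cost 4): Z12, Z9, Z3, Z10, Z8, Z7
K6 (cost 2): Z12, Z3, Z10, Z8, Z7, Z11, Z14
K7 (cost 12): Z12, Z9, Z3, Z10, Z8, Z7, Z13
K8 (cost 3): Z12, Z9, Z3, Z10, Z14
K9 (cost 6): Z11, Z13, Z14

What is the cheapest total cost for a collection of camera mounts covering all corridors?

10

K5, K9 cover every corridor at cost 4 + 6 = 10.
Any cover uses at least 2 camera mounts; among all covering selections none totals below 10.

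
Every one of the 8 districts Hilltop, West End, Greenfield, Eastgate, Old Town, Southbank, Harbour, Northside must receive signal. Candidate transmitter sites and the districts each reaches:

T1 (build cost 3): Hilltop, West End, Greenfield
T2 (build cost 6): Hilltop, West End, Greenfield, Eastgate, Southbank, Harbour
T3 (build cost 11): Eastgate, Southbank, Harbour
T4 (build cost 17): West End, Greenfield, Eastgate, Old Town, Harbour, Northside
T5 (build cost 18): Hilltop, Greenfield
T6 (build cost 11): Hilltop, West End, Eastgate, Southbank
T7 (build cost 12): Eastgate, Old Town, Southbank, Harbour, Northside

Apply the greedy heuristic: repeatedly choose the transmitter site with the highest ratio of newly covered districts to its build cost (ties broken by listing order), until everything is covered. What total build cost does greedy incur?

21

Pick 1: T1 adds 3 new (Hilltop, West End, Greenfield) at build cost 3 (ratio 3/3).
Pick 2: T2 adds 3 new (Eastgate, Southbank, Harbour) at build cost 6 (ratio 3/6).
Pick 3: T7 adds 2 new (Old Town, Northside) at build cost 12 (ratio 2/12).
Greedy total build cost: 3 + 6 + 12 = 21. (The true optimum is 15, so greedy overshoots here.)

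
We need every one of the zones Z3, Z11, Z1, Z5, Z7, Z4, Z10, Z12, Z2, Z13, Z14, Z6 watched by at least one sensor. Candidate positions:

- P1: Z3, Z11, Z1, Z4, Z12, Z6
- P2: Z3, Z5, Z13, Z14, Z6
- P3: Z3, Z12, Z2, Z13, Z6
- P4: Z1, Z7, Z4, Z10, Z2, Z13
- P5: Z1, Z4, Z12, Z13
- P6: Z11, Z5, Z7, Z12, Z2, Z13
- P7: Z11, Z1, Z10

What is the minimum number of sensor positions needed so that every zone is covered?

P1, P2, P4 together cover {Z3, Z11, Z1, Z5, Z7, Z4, Z10, Z12, Z2, Z13, Z14, Z6} — every zone.
No 2 of the 7 sensor positions cover everything (all 21 pairs fall short), so 3 is minimum.

3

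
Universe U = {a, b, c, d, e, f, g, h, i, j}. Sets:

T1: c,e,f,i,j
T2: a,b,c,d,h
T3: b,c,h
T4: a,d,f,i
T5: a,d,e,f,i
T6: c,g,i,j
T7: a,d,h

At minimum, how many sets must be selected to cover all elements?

3

T1, T2, T6 together cover {a, b, c, d, e, f, g, h, i, j} — every element.
No 2 of the 7 sets cover everything (all 21 pairs fall short), so 3 is minimum.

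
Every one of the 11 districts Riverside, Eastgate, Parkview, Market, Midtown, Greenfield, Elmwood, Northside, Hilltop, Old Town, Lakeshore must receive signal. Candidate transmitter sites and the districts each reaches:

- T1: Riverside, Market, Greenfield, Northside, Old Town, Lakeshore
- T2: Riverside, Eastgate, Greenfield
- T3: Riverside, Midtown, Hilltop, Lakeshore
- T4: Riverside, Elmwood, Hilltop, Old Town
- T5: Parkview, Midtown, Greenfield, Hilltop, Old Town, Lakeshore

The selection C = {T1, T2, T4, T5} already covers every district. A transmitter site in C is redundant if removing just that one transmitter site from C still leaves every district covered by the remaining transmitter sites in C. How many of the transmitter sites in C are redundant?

Drop T1: Market, Northside uncovered — not redundant.
Drop T2: Eastgate uncovered — not redundant.
Drop T4: Elmwood uncovered — not redundant.
Drop T5: Parkview, Midtown uncovered — not redundant.
None of the transmitter sites in C is redundant.

0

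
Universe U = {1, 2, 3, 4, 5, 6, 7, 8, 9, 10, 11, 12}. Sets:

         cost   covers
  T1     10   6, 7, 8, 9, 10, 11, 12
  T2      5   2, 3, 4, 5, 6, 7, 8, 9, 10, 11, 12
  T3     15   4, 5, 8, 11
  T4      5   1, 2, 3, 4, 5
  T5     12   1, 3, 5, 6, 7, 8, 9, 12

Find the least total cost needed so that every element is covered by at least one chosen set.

10

T2, T4 cover every element at cost 5 + 5 = 10.
Any cover uses at least 2 sets; among all covering selections none totals below 10.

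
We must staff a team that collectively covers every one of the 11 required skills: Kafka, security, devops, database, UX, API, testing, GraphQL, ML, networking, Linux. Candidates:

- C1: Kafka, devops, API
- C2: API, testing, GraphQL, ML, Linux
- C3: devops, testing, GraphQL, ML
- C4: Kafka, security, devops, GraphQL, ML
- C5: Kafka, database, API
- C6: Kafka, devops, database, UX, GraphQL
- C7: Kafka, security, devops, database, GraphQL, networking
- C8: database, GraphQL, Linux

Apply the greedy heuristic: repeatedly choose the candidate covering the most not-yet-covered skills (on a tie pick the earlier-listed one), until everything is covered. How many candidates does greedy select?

3

Pick 1: C7 covers 6 new skills (Kafka, security, devops, database, GraphQL, networking).
Pick 2: C2 covers 4 new skills (API, testing, ML, Linux).
Pick 3: C6 covers 1 new skills (UX).
Greedy uses 3 candidates.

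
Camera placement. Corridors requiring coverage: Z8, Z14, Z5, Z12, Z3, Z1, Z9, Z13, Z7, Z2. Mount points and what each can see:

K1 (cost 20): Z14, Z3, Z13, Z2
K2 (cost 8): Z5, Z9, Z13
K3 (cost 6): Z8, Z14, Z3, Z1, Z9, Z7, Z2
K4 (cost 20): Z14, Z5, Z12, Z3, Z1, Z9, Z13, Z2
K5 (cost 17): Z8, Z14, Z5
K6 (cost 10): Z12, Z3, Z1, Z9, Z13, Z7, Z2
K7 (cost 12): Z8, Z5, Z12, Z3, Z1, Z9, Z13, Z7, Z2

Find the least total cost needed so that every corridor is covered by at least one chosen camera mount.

18

K3, K7 cover every corridor at cost 6 + 12 = 18.
Any cover uses at least 2 camera mounts; among all covering selections none totals below 18.
Greedy by coverage-per-cost would pick K3, K2, K6 for 24 — worse than the optimum 18.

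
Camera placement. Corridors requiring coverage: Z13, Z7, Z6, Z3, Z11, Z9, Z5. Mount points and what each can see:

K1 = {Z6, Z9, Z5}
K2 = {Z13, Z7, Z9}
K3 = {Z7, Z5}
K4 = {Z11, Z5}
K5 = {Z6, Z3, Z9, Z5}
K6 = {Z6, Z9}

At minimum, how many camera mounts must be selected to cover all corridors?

K2, K4, K5 together cover {Z13, Z7, Z6, Z3, Z11, Z9, Z5} — every corridor.
No 2 of the 6 camera mounts cover everything (all 15 pairs fall short), so 3 is minimum.

3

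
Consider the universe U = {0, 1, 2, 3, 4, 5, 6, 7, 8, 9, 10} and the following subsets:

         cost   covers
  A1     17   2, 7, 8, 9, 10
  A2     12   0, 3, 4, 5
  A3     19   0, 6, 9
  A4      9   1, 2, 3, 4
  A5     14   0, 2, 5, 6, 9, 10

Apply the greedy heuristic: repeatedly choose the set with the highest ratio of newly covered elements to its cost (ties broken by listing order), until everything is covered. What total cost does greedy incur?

40

Pick 1: A4 adds 4 new (1, 2, 3, 4) at cost 9 (ratio 4/9).
Pick 2: A5 adds 5 new (0, 5, 6, 9, 10) at cost 14 (ratio 5/14).
Pick 3: A1 adds 2 new (7, 8) at cost 17 (ratio 2/17).
Greedy total cost: 9 + 14 + 17 = 40.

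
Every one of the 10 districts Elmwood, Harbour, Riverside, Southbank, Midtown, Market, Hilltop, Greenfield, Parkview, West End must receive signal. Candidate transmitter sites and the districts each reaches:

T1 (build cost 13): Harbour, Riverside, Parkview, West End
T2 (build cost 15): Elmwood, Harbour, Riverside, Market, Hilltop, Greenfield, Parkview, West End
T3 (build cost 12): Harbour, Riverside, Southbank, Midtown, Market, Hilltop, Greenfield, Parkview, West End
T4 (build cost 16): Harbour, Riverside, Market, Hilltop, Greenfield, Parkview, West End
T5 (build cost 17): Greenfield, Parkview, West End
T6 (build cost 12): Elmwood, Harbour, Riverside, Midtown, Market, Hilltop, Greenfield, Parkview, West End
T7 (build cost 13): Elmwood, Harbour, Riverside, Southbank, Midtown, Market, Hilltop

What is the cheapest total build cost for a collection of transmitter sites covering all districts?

T3, T6 cover every district at build cost 12 + 12 = 24.
Any cover uses at least 2 transmitter sites; among all covering selections none totals below 24.

24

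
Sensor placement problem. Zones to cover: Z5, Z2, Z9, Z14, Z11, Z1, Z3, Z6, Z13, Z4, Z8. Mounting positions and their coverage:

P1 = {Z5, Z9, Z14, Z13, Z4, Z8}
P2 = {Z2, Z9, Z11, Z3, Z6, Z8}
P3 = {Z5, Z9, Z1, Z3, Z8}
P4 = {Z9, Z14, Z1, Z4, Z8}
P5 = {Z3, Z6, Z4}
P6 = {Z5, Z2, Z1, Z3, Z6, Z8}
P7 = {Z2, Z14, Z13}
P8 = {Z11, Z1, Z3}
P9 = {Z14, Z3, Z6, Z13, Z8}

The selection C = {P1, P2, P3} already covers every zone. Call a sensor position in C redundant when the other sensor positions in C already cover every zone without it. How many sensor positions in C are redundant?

0

Drop P1: Z14, Z13, Z4 uncovered — not redundant.
Drop P2: Z2, Z11, Z6 uncovered — not redundant.
Drop P3: Z1 uncovered — not redundant.
None of the sensor positions in C is redundant.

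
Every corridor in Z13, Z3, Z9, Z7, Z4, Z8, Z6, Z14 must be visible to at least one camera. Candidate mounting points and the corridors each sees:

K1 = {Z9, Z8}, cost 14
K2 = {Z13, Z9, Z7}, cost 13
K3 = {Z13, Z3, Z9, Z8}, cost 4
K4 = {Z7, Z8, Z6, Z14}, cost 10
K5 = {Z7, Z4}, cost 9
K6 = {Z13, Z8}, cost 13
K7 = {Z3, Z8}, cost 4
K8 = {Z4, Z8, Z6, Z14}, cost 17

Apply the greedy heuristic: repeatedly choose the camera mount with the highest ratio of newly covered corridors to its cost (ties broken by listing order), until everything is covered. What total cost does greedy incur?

23

Pick 1: K3 adds 4 new (Z13, Z3, Z9, Z8) at cost 4 (ratio 4/4).
Pick 2: K4 adds 3 new (Z7, Z6, Z14) at cost 10 (ratio 3/10).
Pick 3: K5 adds 1 new (Z4) at cost 9 (ratio 1/9).
Greedy total cost: 4 + 10 + 9 = 23.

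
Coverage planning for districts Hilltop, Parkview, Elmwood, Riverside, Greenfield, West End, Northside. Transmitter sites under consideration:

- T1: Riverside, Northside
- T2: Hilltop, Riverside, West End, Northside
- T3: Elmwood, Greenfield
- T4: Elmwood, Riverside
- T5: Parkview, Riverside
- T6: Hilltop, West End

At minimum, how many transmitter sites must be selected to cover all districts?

3

T2, T3, T5 together cover {Hilltop, Parkview, Elmwood, Riverside, Greenfield, West End, Northside} — every district.
No 2 of the 6 transmitter sites cover everything (all 15 pairs fall short), so 3 is minimum.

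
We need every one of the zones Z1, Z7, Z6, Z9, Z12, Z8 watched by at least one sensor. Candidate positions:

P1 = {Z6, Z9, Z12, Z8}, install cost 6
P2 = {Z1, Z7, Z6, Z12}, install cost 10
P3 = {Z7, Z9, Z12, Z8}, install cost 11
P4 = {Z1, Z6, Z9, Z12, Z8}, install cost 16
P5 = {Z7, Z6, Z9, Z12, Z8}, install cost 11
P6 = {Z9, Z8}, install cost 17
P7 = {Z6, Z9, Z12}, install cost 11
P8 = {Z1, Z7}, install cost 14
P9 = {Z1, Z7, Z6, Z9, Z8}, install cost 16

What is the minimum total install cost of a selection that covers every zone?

16

P1, P2 cover every zone at install cost 6 + 10 = 16.
Any cover uses at least 2 sensor positions; among all covering selections none totals below 16.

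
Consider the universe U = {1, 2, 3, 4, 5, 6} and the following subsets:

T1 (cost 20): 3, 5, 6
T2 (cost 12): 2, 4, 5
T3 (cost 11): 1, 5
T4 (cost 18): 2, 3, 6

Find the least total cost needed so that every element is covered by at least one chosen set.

41

T2, T3, T4 cover every element at cost 12 + 11 + 18 = 41.
Any cover uses at least 3 sets; among all covering selections none totals below 41.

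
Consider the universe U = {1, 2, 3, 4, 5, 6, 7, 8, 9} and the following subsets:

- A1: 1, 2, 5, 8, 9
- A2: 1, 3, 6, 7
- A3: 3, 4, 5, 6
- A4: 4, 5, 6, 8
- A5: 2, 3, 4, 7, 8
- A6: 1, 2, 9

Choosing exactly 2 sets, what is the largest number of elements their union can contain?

8

Choosing A1, A2 covers {1, 2, 3, 5, 6, 7, 8, 9} — 8 elements.
No choice of 2 sets does better; here 4 is left uncovered.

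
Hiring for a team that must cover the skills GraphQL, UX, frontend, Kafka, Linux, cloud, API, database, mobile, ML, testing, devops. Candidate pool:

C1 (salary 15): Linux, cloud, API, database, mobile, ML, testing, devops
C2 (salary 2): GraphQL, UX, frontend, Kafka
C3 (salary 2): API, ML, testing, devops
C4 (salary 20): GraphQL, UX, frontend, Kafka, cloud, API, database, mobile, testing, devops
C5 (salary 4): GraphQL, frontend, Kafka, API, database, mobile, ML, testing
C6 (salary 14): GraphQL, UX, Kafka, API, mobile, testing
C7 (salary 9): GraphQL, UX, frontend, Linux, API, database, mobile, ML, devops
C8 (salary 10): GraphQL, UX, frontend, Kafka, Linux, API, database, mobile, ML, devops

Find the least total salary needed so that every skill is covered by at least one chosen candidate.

C1, C2 cover every skill at salary 15 + 2 = 17.
Any cover uses at least 2 candidates; among all covering selections none totals below 17.
Greedy by coverage-per-salary would pick C2, C3, C5, C1 for 23 — worse than the optimum 17.

17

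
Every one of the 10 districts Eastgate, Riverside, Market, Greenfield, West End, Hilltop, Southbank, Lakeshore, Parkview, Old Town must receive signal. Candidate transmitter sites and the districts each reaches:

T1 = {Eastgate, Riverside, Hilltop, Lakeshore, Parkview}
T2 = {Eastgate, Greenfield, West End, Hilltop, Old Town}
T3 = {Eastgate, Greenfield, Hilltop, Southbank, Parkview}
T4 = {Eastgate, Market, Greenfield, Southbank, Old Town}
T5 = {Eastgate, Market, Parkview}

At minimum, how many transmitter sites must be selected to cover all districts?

3

T1, T2, T4 together cover {Eastgate, Riverside, Market, Greenfield, West End, Hilltop, Southbank, Lakeshore, Parkview, Old Town} — every district.
No 2 of the 5 transmitter sites cover everything (all 10 pairs fall short), so 3 is minimum.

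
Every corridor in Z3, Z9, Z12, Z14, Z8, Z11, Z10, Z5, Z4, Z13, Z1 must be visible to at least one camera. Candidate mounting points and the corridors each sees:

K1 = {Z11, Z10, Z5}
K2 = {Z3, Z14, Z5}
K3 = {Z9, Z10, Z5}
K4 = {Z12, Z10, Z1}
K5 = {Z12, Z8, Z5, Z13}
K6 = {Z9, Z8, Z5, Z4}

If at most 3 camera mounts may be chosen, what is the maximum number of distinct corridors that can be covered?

9

Choosing K2, K4, K6 covers {Z3, Z9, Z12, Z14, Z8, Z10, Z5, Z4, Z1} — 9 corridors.
No choice of 3 camera mounts does better; here Z11, Z13 are left uncovered.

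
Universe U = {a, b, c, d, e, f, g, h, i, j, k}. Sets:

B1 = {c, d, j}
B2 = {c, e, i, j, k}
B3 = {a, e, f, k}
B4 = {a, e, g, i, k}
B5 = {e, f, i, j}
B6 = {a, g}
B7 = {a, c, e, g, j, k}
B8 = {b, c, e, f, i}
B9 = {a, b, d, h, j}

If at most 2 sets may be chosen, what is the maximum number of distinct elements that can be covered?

Choosing B2, B9 covers {a, b, c, d, e, h, i, j, k} — 9 elements.
No choice of 2 sets does better; here f, g are left uncovered.

9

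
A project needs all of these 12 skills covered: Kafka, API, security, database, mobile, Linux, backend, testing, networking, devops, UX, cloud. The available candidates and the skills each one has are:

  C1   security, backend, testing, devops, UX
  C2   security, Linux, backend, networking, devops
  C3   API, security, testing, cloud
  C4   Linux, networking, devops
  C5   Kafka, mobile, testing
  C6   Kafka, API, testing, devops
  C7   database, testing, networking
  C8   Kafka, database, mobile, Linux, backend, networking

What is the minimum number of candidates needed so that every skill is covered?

C1, C3, C8 together cover {Kafka, API, security, database, mobile, Linux, backend, testing, networking, devops, UX, cloud} — every skill.
No 2 of the 8 candidates cover everything (all 28 pairs fall short), so 3 is minimum.

3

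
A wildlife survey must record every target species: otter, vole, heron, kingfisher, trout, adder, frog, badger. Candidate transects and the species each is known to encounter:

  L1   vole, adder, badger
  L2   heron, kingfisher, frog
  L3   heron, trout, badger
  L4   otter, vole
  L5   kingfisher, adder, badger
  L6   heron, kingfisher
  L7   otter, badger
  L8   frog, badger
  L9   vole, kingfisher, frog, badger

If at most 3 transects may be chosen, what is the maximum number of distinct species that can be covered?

7

Choosing L1, L2, L3 covers {vole, heron, kingfisher, trout, adder, frog, badger} — 7 species.
No choice of 3 transects does better; here otter is left uncovered.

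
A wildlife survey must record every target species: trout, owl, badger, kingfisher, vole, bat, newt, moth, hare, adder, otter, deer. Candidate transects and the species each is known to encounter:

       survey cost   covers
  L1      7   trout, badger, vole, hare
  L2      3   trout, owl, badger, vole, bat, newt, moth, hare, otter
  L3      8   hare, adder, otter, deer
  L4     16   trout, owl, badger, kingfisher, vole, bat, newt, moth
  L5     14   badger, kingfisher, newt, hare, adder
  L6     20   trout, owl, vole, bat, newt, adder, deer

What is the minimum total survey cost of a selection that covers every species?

24

L3, L4 cover every species at survey cost 8 + 16 = 24.
Any cover uses at least 2 transects; among all covering selections none totals below 24.
Greedy by coverage-per-survey cost would pick L2, L3, L5 for 25 — worse than the optimum 24.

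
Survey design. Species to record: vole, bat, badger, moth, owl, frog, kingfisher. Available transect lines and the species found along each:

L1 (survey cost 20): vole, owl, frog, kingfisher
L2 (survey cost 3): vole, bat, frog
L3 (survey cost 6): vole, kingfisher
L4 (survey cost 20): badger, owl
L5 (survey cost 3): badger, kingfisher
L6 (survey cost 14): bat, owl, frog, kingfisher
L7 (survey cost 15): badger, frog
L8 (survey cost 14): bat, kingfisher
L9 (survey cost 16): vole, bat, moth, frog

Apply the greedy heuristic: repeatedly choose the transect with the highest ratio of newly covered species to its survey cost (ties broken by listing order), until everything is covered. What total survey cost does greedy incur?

36

Pick 1: L2 adds 3 new (vole, bat, frog) at survey cost 3 (ratio 3/3).
Pick 2: L5 adds 2 new (badger, kingfisher) at survey cost 3 (ratio 2/3).
Pick 3: L6 adds 1 new (owl) at survey cost 14 (ratio 1/14).
Pick 4: L9 adds 1 new (moth) at survey cost 16 (ratio 1/16).
Greedy total survey cost: 3 + 3 + 14 + 16 = 36. (The true optimum is 33, so greedy overshoots here.)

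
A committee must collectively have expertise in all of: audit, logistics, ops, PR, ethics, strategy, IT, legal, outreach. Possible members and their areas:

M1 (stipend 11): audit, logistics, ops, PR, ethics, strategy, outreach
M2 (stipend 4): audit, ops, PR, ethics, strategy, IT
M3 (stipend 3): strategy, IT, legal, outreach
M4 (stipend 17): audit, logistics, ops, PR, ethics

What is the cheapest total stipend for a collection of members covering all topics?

M1, M3 cover every topic at stipend 11 + 3 = 14.
Any cover uses at least 2 members; among all covering selections none totals below 14.

14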